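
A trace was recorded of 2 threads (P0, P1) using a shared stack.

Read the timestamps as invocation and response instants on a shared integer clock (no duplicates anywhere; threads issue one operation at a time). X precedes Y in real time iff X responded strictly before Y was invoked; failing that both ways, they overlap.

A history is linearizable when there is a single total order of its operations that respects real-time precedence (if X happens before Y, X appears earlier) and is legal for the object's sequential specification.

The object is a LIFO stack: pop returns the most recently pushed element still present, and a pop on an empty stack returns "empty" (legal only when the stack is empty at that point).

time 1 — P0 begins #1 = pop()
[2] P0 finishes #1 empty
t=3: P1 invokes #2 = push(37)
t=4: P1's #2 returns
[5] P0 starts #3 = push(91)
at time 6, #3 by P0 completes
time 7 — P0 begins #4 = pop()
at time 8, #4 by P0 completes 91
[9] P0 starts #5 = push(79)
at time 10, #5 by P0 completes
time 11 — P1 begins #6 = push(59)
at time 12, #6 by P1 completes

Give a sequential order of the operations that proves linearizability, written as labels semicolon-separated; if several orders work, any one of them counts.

step 1: #1 pop() → empty — stack <>
step 2: #2 push(37) — stack <37>
step 3: #3 push(91) — stack <37,91>
step 4: #4 pop() → 91 — stack <37>
step 5: #5 push(79) — stack <37,79>
step 6: #6 push(59) — stack <37,79,59>

#1; #2; #3; #4; #5; #6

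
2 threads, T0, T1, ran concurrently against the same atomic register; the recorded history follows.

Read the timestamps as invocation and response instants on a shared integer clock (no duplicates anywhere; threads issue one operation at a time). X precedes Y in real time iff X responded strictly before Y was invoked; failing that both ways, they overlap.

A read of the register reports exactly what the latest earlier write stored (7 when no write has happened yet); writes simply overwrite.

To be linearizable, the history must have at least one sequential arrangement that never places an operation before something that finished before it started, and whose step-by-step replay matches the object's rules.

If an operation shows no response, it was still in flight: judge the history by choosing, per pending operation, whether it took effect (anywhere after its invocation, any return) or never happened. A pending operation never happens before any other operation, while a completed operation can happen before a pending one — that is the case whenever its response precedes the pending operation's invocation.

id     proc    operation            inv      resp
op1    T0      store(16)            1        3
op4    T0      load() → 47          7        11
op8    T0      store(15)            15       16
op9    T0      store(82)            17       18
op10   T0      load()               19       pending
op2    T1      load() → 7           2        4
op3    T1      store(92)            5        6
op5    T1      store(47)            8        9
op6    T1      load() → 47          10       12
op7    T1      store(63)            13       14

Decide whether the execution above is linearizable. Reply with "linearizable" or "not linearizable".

one valid linearization: op2, op1, op3, op5, op4, op6, op7, op8, op9
after step 1 (op2 load() → 7): value 7
after step 2 (op1 store(16)): value 16
after step 3 (op3 store(92)): value 92
after step 4 (op5 store(47)): value 47
after step 5 (op4 load() → 47): value 47
after step 6 (op6 load() → 47): value 47
after step 7 (op7 store(63)): value 63
after step 8 (op8 store(15)): value 15
after step 9 (op9 store(82)): value 82

linearizable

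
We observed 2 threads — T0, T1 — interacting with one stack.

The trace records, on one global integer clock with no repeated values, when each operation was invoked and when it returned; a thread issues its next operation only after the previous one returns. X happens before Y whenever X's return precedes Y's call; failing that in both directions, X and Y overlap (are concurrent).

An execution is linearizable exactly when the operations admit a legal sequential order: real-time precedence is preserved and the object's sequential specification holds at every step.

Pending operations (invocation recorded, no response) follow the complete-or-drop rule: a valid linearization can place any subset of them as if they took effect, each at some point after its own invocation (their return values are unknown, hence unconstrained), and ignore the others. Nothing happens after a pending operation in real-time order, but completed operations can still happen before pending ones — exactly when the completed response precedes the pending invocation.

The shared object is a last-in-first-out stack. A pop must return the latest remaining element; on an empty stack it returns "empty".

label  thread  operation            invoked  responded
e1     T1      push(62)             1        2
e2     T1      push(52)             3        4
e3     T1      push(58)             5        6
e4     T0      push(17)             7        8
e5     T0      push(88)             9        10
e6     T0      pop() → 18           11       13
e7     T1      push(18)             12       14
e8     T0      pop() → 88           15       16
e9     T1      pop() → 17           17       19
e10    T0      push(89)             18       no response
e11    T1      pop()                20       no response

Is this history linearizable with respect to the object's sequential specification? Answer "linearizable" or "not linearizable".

one valid linearization: e1, e2, e3, e4, e5, e7, e6, e8, e9
step 1: e1 push(62) — stack <62>
step 2: e2 push(52) — stack <62,52>
step 3: e3 push(58) — stack <62,52,58>
step 4: e4 push(17) — stack <62,52,58,17>
step 5: e5 push(88) — stack <62,52,58,17,88>
step 6: e7 push(18) — stack <62,52,58,17,88,18>
step 7: e6 pop() → 18 — stack <62,52,58,17,88>
step 8: e8 pop() → 88 — stack <62,52,58,17>
step 9: e9 pop() → 17 — stack <62,52,58>

linearizable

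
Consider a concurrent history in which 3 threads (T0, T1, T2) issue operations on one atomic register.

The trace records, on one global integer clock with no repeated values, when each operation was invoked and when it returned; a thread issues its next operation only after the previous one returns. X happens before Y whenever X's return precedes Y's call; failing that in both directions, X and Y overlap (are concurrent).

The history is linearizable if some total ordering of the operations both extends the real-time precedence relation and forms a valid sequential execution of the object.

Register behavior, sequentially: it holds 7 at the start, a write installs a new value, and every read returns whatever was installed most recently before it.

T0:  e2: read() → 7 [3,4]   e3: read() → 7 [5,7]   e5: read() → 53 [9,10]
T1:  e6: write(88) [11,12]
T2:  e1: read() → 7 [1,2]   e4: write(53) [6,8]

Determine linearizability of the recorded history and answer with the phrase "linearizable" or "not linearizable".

a witness: e1, e2, e3, e4, e5, e6
after step 1 (e1 read() → 7): value 7
after step 2 (e2 read() → 7): value 7
after step 3 (e3 read() → 7): value 7
after step 4 (e4 write(53)): value 53
after step 5 (e5 read() → 53): value 53
after step 6 (e6 write(88)): value 88

linearizable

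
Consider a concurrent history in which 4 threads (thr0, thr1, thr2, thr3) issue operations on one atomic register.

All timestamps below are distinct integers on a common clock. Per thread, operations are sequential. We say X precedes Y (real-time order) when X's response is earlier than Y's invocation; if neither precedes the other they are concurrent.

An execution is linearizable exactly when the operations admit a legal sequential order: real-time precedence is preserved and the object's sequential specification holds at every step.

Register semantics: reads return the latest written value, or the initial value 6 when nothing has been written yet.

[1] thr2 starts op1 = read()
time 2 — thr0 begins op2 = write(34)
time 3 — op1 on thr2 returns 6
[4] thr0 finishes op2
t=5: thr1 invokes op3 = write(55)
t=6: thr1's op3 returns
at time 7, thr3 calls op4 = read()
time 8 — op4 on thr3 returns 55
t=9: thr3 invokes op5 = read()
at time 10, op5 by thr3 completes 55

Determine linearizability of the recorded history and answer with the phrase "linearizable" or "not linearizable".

linearizable

a witness: op1, op2, op3, op4, op5
step 1: op1 read() → 6 — value 6
step 2: op2 write(34) — value 34
step 3: op3 write(55) — value 55
step 4: op4 read() → 55 — value 55
step 5: op5 read() → 55 — value 55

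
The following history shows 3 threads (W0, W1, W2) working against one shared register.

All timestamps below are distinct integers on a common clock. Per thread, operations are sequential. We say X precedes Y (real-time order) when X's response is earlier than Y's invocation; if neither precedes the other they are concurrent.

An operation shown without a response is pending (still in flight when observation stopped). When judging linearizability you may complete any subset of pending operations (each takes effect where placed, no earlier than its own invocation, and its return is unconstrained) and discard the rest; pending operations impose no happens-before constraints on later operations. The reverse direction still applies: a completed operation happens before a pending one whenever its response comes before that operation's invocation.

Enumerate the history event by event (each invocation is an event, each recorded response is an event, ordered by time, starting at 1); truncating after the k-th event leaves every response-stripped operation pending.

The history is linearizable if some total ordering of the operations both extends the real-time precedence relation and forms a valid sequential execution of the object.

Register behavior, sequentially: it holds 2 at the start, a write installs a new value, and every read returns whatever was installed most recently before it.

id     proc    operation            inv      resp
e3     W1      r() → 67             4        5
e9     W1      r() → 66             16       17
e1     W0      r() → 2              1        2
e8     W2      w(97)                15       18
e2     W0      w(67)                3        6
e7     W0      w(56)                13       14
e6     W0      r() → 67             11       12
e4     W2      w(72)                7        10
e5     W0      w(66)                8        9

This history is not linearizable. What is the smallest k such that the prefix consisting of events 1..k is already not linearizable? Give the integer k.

events 1..11 are still linearizable — one witness is e1, e2, e3, e4, e5:
step 1: e1 r() → 2 — value 2
step 2: e2 w(67) — value 67
step 3: e3 r() → 67 — value 67
step 4: e4 w(72) — value 72
step 5: e5 w(66) — value 66
include event 12 — e6 responding at 12 — and every candidate order breaks
e.g. e1, e2, e3, e4, e5, e6: illegal at step 6, since e6 r() → 67 cannot apply there
e.g. e1, e2, e3, e5, e4, e6: illegal at step 6, since e6 r() → 67 cannot apply there

12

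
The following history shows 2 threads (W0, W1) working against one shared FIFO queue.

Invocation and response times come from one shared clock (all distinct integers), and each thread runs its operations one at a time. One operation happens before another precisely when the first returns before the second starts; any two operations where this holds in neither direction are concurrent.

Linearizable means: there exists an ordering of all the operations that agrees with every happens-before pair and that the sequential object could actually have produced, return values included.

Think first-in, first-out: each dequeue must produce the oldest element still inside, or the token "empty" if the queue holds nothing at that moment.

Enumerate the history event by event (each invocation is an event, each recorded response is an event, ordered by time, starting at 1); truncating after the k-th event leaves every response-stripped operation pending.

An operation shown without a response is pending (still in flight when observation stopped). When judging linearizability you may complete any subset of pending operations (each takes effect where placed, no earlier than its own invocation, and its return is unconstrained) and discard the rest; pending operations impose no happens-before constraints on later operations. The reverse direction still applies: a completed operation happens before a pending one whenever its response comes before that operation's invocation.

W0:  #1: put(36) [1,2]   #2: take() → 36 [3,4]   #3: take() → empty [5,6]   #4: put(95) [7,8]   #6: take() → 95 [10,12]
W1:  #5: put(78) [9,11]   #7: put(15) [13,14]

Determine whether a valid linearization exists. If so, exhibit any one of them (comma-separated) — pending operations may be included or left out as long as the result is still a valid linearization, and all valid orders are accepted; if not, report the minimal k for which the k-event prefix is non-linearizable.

linearizable — witness: #1, #2, #3, #4, #5, #6, #7

1. #1 put(36), leaving queue <36>
2. #2 take() → 36, leaving queue <>
3. #3 take() → empty, leaving queue <>
4. #4 put(95), leaving queue <95>
5. #5 put(78), leaving queue <95,78>
6. #6 take() → 95, leaving queue <78>
7. #7 put(15), leaving queue <78,15>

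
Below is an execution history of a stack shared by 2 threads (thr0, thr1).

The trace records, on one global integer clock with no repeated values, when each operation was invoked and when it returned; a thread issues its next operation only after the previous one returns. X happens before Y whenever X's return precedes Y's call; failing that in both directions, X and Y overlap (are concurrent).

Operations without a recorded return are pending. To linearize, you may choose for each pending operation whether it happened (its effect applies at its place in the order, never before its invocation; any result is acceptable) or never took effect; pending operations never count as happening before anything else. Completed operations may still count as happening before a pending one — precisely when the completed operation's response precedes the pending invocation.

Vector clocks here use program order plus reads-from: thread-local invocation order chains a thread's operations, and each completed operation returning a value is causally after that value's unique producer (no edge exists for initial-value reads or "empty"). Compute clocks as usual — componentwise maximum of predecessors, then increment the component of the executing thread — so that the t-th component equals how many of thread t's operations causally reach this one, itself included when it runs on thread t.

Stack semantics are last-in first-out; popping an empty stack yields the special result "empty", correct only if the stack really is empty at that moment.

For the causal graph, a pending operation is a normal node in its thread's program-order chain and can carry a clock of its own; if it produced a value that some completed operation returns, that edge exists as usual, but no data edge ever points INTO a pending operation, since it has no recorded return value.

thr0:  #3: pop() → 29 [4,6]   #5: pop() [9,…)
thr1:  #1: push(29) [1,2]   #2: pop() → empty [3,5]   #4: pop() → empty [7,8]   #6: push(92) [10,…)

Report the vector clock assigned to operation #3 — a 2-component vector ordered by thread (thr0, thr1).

#1, invoked 1, has no incoming edges; only thr1's bump applies → (0, 1)
from VC(#1)=(0, 1), #2 (invoked 3) maxes components and bumps thr1 → (0, 2)
from VC(#1)=(0, 1), #3 (invoked 4) maxes components and bumps thr0 → (1, 1)
from VC(#2)=(0, 2), #4 (invoked 7) maxes components and bumps thr1 → (0, 3)
from VC(#3)=(1, 1), #5 (invoked 9) maxes components and bumps thr0 → (2, 1)
from VC(#4)=(0, 3), #6 (invoked 10) maxes components and bumps thr1 → (0, 4)
target: VC(#3) = (1, 1)

(1, 1)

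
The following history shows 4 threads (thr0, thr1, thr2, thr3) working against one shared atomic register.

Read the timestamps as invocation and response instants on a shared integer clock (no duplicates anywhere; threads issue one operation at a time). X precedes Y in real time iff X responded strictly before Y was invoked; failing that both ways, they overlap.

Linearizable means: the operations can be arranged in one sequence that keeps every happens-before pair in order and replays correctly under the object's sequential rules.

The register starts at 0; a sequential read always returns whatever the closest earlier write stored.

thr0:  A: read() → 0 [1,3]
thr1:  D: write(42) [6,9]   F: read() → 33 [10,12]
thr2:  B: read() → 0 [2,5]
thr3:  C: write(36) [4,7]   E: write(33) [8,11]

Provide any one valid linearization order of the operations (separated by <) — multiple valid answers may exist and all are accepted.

after step 1 (A read() → 0): value 0
after step 2 (B read() → 0): value 0
after step 3 (C write(36)): value 36
after step 4 (D write(42)): value 42
after step 5 (E write(33)): value 33
after step 6 (F read() → 33): value 33

A < B < C < D < E < F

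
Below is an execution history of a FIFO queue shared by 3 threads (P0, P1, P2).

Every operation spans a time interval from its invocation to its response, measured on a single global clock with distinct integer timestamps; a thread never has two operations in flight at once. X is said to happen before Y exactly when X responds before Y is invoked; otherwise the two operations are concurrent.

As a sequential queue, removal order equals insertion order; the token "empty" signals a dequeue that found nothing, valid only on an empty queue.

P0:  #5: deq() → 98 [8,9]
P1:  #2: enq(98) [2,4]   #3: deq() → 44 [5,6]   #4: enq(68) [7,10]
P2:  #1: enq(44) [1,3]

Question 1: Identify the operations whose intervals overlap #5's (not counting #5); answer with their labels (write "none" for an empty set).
Answer: #4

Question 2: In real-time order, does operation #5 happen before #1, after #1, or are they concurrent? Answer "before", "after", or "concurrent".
Answer: after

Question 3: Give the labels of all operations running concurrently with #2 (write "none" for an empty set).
Answer: #1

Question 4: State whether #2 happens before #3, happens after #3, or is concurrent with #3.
Answer: before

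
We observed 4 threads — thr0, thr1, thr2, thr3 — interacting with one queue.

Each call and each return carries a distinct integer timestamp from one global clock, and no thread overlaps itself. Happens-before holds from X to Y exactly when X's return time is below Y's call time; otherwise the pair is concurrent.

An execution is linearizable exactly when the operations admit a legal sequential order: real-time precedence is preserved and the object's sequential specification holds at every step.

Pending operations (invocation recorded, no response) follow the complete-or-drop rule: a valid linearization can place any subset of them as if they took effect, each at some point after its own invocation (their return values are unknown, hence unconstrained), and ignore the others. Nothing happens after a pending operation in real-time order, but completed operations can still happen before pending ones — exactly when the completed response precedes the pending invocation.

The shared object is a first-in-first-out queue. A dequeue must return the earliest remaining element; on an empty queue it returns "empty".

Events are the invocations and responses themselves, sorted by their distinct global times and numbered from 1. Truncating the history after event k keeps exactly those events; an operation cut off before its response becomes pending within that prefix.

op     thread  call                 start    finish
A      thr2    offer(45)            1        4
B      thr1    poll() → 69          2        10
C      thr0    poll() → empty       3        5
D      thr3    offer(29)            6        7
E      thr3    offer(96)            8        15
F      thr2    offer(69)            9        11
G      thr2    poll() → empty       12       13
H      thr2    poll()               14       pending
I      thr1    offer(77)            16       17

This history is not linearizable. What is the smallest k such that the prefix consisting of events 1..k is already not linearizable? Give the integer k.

events 1..9 are linearizable, e.g. via A, B, C, D:
after step 1 (A offer(45)): queue <45>
after step 2 (B poll() (pending, included)): queue <>
after step 3 (C poll() → empty): queue <>
after step 4 (D offer(29)): queue <29>
with event 10 included (B responding at time 10), all real-time-consistent orders fail
completion choices over the 2 pending operations (E, F) were checked; none helps
sample order A, B, C, D (pending dropped) stalls at step 2 — B poll() → 69 has no legal effect
sample order A, C, B, D (pending dropped) stalls at step 2 — C poll() → empty has no legal effect

10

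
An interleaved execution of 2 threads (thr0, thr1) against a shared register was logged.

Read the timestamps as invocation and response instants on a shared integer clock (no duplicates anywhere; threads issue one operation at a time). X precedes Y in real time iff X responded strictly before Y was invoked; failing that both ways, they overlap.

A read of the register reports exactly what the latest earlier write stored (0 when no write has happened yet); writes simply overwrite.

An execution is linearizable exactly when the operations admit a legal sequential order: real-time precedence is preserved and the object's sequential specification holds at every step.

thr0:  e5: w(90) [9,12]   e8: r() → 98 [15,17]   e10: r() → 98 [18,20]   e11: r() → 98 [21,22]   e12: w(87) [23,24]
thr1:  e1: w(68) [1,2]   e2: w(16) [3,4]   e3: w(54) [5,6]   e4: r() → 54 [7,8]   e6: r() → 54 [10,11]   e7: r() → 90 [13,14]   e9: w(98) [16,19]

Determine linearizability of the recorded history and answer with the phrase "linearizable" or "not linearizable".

one valid linearization: e1, e2, e3, e4, e6, e5, e7, e9, e8, e10, e11, e12
1. e1 w(68), leaving value 68
2. e2 w(16), leaving value 16
3. e3 w(54), leaving value 54
4. e4 r() → 54, leaving value 54
5. e6 r() → 54, leaving value 54
6. e5 w(90), leaving value 90
7. e7 r() → 90, leaving value 90
8. e9 w(98), leaving value 98
9. e8 r() → 98, leaving value 98
10. e10 r() → 98, leaving value 98
11. e11 r() → 98, leaving value 98
12. e12 w(87), leaving value 87

linearizable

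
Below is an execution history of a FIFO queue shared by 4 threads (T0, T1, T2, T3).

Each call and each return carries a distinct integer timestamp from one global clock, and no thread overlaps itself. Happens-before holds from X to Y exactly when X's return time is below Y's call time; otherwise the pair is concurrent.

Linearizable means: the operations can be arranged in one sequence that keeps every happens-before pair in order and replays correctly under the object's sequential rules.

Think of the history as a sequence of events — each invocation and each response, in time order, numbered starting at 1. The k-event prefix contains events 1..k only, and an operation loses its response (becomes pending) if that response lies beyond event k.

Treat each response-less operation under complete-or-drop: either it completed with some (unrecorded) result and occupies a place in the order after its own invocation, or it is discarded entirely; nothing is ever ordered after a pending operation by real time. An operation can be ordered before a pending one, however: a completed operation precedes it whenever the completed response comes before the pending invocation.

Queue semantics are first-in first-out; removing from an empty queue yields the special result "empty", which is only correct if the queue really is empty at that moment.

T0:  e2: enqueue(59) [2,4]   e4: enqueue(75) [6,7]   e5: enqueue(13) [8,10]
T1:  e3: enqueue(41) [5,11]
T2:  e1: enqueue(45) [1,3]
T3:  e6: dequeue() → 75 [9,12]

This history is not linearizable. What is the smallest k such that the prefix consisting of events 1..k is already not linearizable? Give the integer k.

a valid linearization of events 1..11 exists, for instance e1, e2, e3, e4, e5:
step 1: e1 enqueue(45) — queue <45>
step 2: e2 enqueue(59) — queue <45,59>
step 3: e3 enqueue(41) — queue <45,59,41>
step 4: e4 enqueue(75) — queue <45,59,41,75>
step 5: e5 enqueue(13) — queue <45,59,41,75,13>
include event 12 — e6 responding at 12 — and every candidate order breaks
for example e1, e2, e3, e4, e5, e6 fails at step 6: e6 dequeue() → 75 is not legal there
for example e1, e2, e3, e4, e6, e5 fails at step 5: e6 dequeue() → 75 is not legal there

12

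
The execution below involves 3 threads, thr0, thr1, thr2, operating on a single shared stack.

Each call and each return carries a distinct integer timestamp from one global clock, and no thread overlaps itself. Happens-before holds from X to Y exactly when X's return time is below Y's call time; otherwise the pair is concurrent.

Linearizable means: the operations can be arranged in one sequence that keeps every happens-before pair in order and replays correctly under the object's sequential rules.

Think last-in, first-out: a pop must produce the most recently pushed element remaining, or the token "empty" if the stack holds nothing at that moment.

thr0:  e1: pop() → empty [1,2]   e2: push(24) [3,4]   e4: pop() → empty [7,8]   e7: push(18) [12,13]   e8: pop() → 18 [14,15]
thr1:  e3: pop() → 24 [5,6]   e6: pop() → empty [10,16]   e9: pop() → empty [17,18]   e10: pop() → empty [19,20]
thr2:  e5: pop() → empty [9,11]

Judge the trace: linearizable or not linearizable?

linearizable

a witness: e1, e2, e3, e4, e5, e6, e7, e8, e9, e10
after step 1 (e1 pop() → empty): stack <>
after step 2 (e2 push(24)): stack <24>
after step 3 (e3 pop() → 24): stack <>
after step 4 (e4 pop() → empty): stack <>
after step 5 (e5 pop() → empty): stack <>
after step 6 (e6 pop() → empty): stack <>
after step 7 (e7 push(18)): stack <18>
after step 8 (e8 pop() → 18): stack <>
after step 9 (e9 pop() → empty): stack <>
after step 10 (e10 pop() → empty): stack <>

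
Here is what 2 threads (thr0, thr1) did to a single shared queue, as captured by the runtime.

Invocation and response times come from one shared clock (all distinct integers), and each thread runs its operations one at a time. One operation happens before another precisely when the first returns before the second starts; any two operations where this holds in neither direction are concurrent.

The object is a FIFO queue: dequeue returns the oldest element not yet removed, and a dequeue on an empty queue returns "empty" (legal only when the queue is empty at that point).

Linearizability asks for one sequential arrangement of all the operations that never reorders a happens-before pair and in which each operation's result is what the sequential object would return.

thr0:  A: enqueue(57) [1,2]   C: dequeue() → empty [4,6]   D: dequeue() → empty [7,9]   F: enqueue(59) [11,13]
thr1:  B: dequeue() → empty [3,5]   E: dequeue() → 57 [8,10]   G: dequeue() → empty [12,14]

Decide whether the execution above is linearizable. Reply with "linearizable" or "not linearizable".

cut after 5 events: linearizable; cut after 6 events (C responds, time 6): not linearizable
all 2 real-time-respecting orders fail — 3 completed queue operations, no legal replay
take A, B, C: step 2 already fails, because B dequeue() → empty cannot occur there
take A, C, B: step 2 already fails, because C dequeue() → empty cannot occur there

not linearizable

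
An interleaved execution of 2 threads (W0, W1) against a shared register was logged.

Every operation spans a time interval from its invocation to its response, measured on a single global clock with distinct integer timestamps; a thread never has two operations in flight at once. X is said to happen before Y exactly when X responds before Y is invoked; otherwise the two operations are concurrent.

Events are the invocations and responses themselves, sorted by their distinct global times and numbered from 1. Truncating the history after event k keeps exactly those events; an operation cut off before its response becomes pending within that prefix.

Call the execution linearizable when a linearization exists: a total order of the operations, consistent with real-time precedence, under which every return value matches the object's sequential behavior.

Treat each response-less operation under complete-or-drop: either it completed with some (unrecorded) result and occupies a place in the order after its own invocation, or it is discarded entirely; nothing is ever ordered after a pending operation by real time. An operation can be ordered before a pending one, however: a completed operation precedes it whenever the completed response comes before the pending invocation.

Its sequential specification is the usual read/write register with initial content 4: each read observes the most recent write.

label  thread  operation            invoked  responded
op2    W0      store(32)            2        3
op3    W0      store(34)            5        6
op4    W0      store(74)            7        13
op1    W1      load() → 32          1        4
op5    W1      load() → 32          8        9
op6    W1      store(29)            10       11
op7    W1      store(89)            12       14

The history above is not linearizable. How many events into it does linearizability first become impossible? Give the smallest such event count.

events 1..8 are linearizable; a witness order is op2, op1, op3:
after step 1 (op2 store(32)): value 32
after step 2 (op1 load() → 32): value 32
after step 3 (op3 store(34)): value 34
at event 9 (op5's time-9 response) nothing linearizes any more
no completion choice of the 1 pending operation (op4) rescues it — every subset was tried
sample order op1, op2, op3, op5 (pending dropped) stalls at step 1 — op1 load() → 32 has no legal effect
sample order op2, op1, op3, op5 (pending dropped) stalls at step 4 — op5 load() → 32 has no legal effect

9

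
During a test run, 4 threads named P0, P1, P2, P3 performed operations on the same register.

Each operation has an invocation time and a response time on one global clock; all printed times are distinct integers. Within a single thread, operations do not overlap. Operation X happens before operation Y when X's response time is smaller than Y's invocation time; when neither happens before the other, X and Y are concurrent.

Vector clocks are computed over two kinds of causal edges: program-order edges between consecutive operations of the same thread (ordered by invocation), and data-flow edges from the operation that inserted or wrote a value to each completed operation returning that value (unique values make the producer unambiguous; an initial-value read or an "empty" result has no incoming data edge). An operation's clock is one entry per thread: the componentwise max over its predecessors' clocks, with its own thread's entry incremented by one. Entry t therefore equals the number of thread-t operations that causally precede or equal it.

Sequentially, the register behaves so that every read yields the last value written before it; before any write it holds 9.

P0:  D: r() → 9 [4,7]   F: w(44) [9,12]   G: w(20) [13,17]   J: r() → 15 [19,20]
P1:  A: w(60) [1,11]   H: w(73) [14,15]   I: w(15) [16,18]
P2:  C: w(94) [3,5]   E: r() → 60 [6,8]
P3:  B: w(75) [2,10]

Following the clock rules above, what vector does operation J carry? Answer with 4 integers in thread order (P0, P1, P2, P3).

root op B, invoked 2: fresh clock plus P3's own tick → (0, 0, 0, 1)
root op C, invoked 3: fresh clock plus P2's own tick → (0, 0, 1, 0)
root op A, invoked 1: fresh clock plus P1's own tick → (0, 1, 0, 0)
root op D, invoked 4: fresh clock plus P0's own tick → (1, 0, 0, 0)
invoked at 14, H merges VC(A)=(0, 1, 0, 0) and bumps P1's slot → (0, 2, 0, 0)
invoked at 9, F merges VC(D)=(1, 0, 0, 0) and bumps P0's slot → (2, 0, 0, 0)
invoked at 6, E merges VC(A)=(0, 1, 0, 0), VC(C)=(0, 0, 1, 0) and bumps P2's slot → (0, 1, 2, 0)
invoked at 16, I merges VC(H)=(0, 2, 0, 0) and bumps P1's slot → (0, 3, 0, 0)
invoked at 13, G merges VC(F)=(2, 0, 0, 0) and bumps P0's slot → (3, 0, 0, 0)
invoked at 19, J merges VC(G)=(3, 0, 0, 0), VC(I)=(0, 3, 0, 0) and bumps P0's slot → (4, 3, 0, 0)
target: VC(J) = (4, 3, 0, 0)

(4, 3, 0, 0)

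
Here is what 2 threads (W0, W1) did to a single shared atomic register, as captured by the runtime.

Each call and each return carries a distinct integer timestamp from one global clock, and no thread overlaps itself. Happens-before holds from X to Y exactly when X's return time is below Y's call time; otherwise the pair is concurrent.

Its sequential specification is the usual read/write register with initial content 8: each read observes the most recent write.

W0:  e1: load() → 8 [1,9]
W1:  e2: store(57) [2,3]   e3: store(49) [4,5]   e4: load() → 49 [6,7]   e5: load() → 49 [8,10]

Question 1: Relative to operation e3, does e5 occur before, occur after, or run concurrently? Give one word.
Answer: after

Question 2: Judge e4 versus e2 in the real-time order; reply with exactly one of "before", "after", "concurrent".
Answer: after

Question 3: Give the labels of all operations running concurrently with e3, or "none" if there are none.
Answer: e1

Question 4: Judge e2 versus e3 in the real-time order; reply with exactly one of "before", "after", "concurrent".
Answer: before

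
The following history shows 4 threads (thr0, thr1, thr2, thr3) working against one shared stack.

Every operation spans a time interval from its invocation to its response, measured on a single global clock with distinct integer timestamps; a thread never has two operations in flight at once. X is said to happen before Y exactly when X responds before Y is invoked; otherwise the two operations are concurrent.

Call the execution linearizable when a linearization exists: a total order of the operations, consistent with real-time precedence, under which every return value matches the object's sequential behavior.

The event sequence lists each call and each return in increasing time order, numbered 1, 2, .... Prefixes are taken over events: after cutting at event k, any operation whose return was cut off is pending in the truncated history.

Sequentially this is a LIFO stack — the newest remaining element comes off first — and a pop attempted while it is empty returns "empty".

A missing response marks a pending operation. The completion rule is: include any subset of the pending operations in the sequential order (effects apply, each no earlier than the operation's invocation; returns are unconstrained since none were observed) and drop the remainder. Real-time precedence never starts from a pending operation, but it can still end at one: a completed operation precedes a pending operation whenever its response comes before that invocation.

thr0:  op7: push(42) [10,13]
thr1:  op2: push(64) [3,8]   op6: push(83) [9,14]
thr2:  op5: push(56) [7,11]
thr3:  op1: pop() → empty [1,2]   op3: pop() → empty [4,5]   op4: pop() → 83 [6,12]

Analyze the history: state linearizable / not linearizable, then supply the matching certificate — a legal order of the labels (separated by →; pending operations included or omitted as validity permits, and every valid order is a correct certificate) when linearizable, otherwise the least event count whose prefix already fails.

linearizable — witness: op1 → op3 → op2 → op5 → op6 → op4 → op7

after step 1 (op1 pop() → empty): stack <>
after step 2 (op3 pop() → empty): stack <>
after step 3 (op2 push(64)): stack <64>
after step 4 (op5 push(56)): stack <64,56>
after step 5 (op6 push(83)): stack <64,56,83>
after step 6 (op4 pop() → 83): stack <64,56>
after step 7 (op7 push(42)): stack <64,56,42>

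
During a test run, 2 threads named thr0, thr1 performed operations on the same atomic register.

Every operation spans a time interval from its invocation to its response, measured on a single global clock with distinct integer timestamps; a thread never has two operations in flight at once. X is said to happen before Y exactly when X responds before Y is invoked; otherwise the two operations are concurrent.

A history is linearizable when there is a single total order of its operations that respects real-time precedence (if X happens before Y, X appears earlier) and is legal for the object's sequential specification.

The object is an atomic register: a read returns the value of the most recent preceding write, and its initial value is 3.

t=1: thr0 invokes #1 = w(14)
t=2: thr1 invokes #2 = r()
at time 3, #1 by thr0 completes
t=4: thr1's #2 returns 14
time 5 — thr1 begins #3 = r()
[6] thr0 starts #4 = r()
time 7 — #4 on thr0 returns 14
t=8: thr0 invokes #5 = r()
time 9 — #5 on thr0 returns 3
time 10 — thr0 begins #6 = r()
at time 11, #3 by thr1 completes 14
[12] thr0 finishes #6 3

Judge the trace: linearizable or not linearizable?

not linearizable

prefix check: 1..8 passes, 1..9 fails once #5's time-9 response joins
the 4 completed operations admit 2 real-time orders; each fails the atomic register replay
no escape via the 1 pending operation (#3): every completion choice fails
for example #1, #2, #4, #5 (pending dropped) fails at step 4: #5 r() → 3 is not legal there
for example #2, #1, #4, #5 (pending dropped) fails at step 1: #2 r() → 14 is not legal there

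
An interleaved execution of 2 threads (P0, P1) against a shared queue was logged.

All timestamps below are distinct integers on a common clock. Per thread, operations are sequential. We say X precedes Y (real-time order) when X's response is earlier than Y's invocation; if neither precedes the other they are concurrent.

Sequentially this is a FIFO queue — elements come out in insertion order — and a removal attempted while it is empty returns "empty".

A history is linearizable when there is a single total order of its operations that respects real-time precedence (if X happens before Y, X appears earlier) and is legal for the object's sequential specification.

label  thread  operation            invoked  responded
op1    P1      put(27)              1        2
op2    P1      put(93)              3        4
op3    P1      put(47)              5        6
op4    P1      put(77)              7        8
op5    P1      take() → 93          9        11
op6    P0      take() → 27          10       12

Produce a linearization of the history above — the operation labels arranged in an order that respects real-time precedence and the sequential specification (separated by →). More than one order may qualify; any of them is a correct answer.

op1 → op2 → op3 → op4 → op6 → op5

after step 1 (op1 put(27)): queue <27>
after step 2 (op2 put(93)): queue <27,93>
after step 3 (op3 put(47)): queue <27,93,47>
after step 4 (op4 put(77)): queue <27,93,47,77>
after step 5 (op6 take() → 27): queue <93,47,77>
after step 6 (op5 take() → 93): queue <47,77>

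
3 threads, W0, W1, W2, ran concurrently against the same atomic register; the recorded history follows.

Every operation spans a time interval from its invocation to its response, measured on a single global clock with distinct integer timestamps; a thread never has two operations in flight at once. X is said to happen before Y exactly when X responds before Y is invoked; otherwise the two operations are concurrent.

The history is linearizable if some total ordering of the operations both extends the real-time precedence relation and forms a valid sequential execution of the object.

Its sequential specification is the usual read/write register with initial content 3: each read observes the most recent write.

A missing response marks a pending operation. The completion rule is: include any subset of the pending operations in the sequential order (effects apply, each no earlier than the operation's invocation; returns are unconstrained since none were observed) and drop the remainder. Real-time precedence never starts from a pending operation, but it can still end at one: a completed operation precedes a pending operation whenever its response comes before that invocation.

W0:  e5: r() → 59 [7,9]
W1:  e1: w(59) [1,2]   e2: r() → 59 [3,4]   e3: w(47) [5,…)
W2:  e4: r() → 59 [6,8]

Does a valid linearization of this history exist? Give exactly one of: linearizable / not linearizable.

witness order: e1, e2, e4, e5
step 1: e1 w(59) — value 59
step 2: e2 r() → 59 — value 59
step 3: e4 r() → 59 — value 59
step 4: e5 r() → 59 — value 59

linearizable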